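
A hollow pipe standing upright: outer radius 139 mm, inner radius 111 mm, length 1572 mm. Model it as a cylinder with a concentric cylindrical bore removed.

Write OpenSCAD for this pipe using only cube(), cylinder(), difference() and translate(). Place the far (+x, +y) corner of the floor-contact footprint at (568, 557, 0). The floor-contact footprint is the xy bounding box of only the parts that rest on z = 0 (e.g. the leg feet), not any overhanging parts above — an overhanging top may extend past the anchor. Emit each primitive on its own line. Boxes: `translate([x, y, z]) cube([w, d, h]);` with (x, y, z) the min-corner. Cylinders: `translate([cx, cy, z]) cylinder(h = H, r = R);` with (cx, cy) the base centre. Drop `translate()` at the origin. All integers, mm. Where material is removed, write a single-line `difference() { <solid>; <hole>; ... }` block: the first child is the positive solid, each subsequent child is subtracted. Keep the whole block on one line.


difference() { translate([429, 418, 0]) cylinder(h = 1572, r = 139); translate([429, 418, 0]) cylinder(h = 1572, r = 111); }


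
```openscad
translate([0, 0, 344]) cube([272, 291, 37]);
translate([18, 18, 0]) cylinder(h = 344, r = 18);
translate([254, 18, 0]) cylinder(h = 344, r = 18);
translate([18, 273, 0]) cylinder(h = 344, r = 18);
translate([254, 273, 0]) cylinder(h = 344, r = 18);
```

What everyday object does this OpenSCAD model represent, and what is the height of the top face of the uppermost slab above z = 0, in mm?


A stool. The seat height is 381 mm.

A 272×291×37 slab at z = 344 on four corner cylinders — a stool. The seat top is 344 + 37 = 381 mm.


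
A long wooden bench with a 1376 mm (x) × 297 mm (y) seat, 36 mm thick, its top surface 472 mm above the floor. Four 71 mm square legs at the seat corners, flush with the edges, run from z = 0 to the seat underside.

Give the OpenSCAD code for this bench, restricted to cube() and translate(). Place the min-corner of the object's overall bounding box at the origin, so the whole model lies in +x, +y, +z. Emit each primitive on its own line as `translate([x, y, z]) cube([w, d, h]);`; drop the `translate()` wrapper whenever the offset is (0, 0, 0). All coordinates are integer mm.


translate([0, 0, 436]) cube([1376, 297, 36]);
cube([71, 71, 436]);
translate([0, 226, 0]) cube([71, 71, 436]);
translate([1305, 0, 0]) cube([71, 71, 436]);
translate([1305, 226, 0]) cube([71, 71, 436]);


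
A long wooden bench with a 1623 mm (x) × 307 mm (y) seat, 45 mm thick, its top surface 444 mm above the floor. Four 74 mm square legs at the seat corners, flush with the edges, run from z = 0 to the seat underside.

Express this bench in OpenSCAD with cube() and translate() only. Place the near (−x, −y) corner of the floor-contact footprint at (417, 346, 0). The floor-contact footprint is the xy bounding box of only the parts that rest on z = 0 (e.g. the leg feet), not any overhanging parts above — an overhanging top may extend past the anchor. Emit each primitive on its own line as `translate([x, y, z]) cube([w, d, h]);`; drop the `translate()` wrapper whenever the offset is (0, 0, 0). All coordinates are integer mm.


translate([417, 346, 399]) cube([1623, 307, 45]);
translate([417, 346, 0]) cube([74, 74, 399]);
translate([417, 579, 0]) cube([74, 74, 399]);
translate([1966, 346, 0]) cube([74, 74, 399]);
translate([1966, 579, 0]) cube([74, 74, 399]);


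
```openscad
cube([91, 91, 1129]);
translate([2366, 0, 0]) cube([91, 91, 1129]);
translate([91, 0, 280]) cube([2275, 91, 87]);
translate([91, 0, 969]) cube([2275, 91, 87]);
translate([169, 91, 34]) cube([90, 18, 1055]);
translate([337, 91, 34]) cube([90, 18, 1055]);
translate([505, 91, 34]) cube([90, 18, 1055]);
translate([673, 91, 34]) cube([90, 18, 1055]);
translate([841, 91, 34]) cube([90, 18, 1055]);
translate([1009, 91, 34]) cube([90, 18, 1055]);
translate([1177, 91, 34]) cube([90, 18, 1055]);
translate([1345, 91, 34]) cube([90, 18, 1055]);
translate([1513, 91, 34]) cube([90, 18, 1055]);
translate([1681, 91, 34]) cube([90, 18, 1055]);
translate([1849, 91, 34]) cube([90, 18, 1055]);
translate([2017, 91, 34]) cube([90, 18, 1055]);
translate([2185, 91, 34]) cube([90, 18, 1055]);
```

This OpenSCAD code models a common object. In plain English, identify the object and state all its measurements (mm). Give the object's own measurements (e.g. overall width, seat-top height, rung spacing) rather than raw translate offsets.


A fence section. Two 91×91 mm posts, 1129 mm tall, stand on the floor with a clear span of 2275 mm between their inner faces. Two horizontal rails of 91×87 mm section span the gap between the posts with their undersides at z = 280 mm and z = 969 mm, flush with the posts' −y face. 13 pickets, each 90 mm wide, 18 mm thick and 1055 mm tall, are fixed to the +y face of the rails with their bottoms at z = 34 mm, spaced across the span with a 78 mm gap after the −x post and between neighbouring pickets, with 91 mm left before the +x post.


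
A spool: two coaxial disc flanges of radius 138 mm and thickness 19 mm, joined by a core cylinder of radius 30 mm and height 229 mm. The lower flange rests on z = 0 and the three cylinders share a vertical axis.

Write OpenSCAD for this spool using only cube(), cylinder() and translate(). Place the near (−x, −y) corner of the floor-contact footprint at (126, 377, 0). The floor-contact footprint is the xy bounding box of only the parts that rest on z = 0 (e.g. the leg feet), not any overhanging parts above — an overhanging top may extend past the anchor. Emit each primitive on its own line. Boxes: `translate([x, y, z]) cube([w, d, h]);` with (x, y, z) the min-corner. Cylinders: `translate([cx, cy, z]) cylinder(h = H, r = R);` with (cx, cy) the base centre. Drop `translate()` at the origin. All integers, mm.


translate([264, 515, 0]) cylinder(h = 19, r = 138);
translate([264, 515, 19]) cylinder(h = 229, r = 30);
translate([264, 515, 248]) cylinder(h = 19, r = 138);


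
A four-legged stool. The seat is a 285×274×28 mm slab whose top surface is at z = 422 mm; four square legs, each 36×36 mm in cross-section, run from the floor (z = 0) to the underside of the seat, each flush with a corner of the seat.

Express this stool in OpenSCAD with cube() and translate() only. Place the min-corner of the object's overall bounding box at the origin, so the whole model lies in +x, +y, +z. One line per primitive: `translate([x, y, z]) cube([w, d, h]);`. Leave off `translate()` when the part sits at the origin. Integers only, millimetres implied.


translate([0, 0, 394]) cube([285, 274, 28]);
cube([36, 36, 394]);
translate([249, 0, 0]) cube([36, 36, 394]);
translate([0, 238, 0]) cube([36, 36, 394]);
translate([249, 238, 0]) cube([36, 36, 394]);


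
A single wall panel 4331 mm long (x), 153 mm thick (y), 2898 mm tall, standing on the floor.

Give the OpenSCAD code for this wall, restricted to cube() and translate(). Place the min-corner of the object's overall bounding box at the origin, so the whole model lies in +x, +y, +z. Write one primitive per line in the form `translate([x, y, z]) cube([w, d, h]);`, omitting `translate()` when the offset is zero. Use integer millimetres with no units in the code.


cube([4331, 153, 2898]);


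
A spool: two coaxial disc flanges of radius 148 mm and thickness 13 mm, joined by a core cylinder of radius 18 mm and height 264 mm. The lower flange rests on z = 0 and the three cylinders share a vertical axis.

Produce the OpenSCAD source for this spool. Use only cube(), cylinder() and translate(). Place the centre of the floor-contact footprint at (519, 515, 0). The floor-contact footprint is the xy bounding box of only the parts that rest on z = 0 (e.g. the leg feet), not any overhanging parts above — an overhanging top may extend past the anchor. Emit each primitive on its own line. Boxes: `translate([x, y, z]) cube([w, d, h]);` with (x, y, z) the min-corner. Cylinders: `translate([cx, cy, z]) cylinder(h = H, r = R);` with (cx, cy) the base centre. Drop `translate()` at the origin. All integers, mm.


translate([519, 515, 0]) cylinder(h = 13, r = 148);
translate([519, 515, 13]) cylinder(h = 264, r = 18);
translate([519, 515, 277]) cylinder(h = 13, r = 148);


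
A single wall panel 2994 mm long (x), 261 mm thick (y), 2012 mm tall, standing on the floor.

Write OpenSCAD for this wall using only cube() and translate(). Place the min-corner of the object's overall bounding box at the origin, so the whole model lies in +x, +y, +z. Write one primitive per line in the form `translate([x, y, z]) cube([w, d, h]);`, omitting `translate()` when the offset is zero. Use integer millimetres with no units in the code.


cube([2994, 261, 2012]);


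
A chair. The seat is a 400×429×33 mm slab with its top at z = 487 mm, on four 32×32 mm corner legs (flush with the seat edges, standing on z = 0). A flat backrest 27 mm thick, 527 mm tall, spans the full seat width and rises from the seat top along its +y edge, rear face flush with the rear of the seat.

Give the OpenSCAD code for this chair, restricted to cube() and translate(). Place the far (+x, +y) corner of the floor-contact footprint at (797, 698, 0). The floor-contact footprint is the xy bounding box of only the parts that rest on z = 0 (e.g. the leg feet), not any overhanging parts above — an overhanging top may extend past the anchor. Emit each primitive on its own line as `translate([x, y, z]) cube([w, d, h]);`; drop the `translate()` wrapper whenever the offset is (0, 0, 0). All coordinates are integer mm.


// leg_h = 487 - 33 = 454
translate([397, 269, 454]) cube([400, 429, 33]);
translate([397, 269, 0]) cube([32, 32, 454]);
translate([765, 269, 0]) cube([32, 32, 454]);
translate([397, 666, 0]) cube([32, 32, 454]);
translate([765, 666, 0]) cube([32, 32, 454]);
translate([397, 671, 487]) cube([400, 27, 527]);


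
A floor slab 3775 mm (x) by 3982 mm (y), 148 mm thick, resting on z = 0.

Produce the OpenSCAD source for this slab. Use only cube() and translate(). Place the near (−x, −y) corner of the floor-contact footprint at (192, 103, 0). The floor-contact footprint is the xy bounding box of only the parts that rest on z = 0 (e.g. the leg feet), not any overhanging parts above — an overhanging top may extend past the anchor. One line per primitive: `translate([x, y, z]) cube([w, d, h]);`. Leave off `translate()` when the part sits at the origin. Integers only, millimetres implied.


translate([192, 103, 0]) cube([3775, 3982, 148]);


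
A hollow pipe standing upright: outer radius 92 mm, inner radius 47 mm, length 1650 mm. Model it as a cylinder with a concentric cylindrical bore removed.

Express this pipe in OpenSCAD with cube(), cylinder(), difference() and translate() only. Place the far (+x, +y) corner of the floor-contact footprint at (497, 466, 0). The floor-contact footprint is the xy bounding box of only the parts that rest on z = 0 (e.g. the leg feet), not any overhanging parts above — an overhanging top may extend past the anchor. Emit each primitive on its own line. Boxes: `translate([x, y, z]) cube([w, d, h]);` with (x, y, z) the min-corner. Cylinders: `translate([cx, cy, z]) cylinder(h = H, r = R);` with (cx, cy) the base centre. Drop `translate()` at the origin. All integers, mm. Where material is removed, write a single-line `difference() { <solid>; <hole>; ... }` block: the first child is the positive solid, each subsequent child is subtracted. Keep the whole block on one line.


difference() { translate([405, 374, 0]) cylinder(h = 1650, r = 92); translate([405, 374, 0]) cylinder(h = 1650, r = 47); }


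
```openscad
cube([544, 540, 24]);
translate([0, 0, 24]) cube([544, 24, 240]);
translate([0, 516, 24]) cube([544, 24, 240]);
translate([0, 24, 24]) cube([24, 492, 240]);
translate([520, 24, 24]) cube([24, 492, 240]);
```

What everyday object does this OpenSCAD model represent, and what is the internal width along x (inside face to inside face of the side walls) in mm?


An open box. The internal width is 496 mm.

A 544×540 base slab with four walls standing on it — an open box. The base is 544 mm wide and the walls are 24 mm thick, so the internal width is 544 − 2 × 24 = 496 mm.


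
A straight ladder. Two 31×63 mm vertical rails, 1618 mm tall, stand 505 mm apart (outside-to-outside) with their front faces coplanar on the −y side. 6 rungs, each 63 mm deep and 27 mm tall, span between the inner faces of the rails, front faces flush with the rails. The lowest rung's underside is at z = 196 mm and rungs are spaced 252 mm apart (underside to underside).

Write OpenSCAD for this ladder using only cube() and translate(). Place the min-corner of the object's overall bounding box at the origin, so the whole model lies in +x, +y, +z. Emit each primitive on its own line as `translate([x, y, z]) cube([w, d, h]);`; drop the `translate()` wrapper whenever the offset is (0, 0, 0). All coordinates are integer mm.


cube([31, 63, 1618]);
translate([474, 0, 0]) cube([31, 63, 1618]);
translate([31, 0, 196]) cube([443, 63, 27]);
translate([31, 0, 448]) cube([443, 63, 27]);
translate([31, 0, 700]) cube([443, 63, 27]);
translate([31, 0, 952]) cube([443, 63, 27]);
translate([31, 0, 1204]) cube([443, 63, 27]);
translate([31, 0, 1456]) cube([443, 63, 27]);


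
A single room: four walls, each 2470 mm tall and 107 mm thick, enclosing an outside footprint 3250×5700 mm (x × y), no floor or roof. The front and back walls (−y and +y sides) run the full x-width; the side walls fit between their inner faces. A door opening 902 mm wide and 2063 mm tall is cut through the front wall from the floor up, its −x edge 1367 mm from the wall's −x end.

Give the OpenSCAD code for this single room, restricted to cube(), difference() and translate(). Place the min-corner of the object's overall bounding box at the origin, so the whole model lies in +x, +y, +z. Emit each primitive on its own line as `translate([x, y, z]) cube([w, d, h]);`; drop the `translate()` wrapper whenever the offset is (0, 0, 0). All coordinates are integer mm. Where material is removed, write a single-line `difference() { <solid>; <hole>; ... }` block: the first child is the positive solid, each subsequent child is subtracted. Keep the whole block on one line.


difference() { cube([3250, 107, 2470]); translate([1367, 0, 0]) cube([902, 107, 2063]); }
translate([0, 5593, 0]) cube([3250, 107, 2470]);
translate([0, 107, 0]) cube([107, 5486, 2470]);
translate([3143, 107, 0]) cube([107, 5486, 2470]);


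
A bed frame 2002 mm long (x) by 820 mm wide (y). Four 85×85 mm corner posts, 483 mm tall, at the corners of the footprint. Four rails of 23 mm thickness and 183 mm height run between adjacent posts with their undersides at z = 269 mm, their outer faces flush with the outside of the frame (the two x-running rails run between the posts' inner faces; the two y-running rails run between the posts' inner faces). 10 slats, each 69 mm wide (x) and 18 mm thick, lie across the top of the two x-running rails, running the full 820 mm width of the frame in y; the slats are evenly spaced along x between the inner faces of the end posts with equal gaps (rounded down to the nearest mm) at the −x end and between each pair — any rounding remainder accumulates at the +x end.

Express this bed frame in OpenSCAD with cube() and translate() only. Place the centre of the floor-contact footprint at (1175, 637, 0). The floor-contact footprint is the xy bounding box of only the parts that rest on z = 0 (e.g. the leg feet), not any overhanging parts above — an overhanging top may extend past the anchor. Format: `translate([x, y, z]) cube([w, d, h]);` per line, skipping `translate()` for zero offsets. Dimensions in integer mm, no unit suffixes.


translate([174, 227, 0]) cube([85, 85, 483]);
translate([174, 962, 0]) cube([85, 85, 483]);
translate([2091, 227, 0]) cube([85, 85, 483]);
translate([2091, 962, 0]) cube([85, 85, 483]);
translate([259, 227, 269]) cube([1832, 23, 183]);
translate([259, 1024, 269]) cube([1832, 23, 183]);
translate([174, 312, 269]) cube([23, 650, 183]);
translate([2153, 312, 269]) cube([23, 650, 183]);
translate([362, 227, 452]) cube([69, 820, 18]);
translate([534, 227, 452]) cube([69, 820, 18]);
translate([706, 227, 452]) cube([69, 820, 18]);
translate([878, 227, 452]) cube([69, 820, 18]);
translate([1050, 227, 452]) cube([69, 820, 18]);
translate([1222, 227, 452]) cube([69, 820, 18]);
translate([1394, 227, 452]) cube([69, 820, 18]);
translate([1566, 227, 452]) cube([69, 820, 18]);
translate([1738, 227, 452]) cube([69, 820, 18]);
translate([1910, 227, 452]) cube([69, 820, 18]);


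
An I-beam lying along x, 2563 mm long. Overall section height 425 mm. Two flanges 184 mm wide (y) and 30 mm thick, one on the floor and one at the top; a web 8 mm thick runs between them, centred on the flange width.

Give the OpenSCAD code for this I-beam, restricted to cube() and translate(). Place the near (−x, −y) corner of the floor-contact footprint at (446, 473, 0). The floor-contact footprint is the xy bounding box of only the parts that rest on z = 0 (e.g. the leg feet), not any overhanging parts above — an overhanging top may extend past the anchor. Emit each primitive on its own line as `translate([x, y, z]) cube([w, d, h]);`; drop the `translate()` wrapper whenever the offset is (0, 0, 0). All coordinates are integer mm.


translate([446, 473, 0]) cube([2563, 184, 30]);
translate([446, 561, 30]) cube([2563, 8, 365]);
translate([446, 473, 395]) cube([2563, 184, 30]);


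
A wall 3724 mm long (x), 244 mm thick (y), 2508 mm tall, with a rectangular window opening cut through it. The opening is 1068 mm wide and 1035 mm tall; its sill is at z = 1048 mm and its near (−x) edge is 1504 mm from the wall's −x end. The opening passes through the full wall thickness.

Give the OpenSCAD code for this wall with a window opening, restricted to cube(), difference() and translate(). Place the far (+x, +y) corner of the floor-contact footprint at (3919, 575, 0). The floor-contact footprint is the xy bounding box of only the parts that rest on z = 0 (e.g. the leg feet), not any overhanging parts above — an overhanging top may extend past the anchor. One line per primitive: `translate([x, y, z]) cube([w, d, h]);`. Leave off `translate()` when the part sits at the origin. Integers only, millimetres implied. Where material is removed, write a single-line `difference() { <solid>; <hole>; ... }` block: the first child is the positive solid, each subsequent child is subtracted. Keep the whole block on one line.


difference() { translate([195, 331, 0]) cube([3724, 244, 2508]); translate([1699, 331, 1048]) cube([1068, 244, 1035]); }


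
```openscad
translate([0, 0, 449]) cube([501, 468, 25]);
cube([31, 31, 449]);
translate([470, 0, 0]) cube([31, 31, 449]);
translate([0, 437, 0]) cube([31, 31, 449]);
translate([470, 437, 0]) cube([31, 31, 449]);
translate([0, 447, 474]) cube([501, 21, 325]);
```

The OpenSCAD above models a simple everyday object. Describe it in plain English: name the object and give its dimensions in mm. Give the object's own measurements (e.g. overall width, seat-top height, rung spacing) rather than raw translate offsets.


A chair. The seat is a 501×468×25 mm slab with its top at z = 474 mm, on four 31×31 mm corner legs (flush with the seat edges, standing on z = 0). A flat backrest 21 mm thick, 325 mm tall, spans the full seat width and rises from the seat top along its +y edge, rear face flush with the rear of the seat.


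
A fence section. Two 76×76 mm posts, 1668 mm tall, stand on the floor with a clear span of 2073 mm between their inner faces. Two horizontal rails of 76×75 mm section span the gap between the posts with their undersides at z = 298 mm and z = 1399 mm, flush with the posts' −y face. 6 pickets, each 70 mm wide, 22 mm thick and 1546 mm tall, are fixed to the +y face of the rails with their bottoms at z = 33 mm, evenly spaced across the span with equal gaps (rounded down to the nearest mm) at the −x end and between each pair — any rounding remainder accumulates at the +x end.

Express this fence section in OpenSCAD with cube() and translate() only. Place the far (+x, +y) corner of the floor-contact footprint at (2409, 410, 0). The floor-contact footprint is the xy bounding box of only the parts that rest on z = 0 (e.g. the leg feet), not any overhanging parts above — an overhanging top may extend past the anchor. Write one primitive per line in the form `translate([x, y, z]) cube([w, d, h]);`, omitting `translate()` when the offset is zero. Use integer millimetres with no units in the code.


translate([184, 334, 0]) cube([76, 76, 1668]);
translate([2333, 334, 0]) cube([76, 76, 1668]);
translate([260, 334, 298]) cube([2073, 76, 75]);
translate([260, 334, 1399]) cube([2073, 76, 75]);
translate([496, 410, 33]) cube([70, 22, 1546]);
translate([802, 410, 33]) cube([70, 22, 1546]);
translate([1108, 410, 33]) cube([70, 22, 1546]);
translate([1414, 410, 33]) cube([70, 22, 1546]);
translate([1720, 410, 33]) cube([70, 22, 1546]);
translate([2026, 410, 33]) cube([70, 22, 1546]);


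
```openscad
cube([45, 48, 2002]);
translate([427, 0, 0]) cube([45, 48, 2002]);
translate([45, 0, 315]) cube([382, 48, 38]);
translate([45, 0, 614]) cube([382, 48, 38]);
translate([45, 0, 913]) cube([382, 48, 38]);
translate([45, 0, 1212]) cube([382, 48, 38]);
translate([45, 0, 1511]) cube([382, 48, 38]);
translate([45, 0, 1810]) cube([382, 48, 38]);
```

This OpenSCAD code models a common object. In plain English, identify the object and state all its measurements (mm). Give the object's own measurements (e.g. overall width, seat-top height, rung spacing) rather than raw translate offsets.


A straight ladder. Two 45×48 mm vertical rails, 2002 mm tall, stand 472 mm apart (outside-to-outside) with their front faces coplanar on the −y side. 6 rungs, each 48 mm deep and 38 mm tall, span between the inner faces of the rails, front faces flush with the rails. The lowest rung's underside is at z = 315 mm and rungs are spaced 299 mm apart (underside to underside).


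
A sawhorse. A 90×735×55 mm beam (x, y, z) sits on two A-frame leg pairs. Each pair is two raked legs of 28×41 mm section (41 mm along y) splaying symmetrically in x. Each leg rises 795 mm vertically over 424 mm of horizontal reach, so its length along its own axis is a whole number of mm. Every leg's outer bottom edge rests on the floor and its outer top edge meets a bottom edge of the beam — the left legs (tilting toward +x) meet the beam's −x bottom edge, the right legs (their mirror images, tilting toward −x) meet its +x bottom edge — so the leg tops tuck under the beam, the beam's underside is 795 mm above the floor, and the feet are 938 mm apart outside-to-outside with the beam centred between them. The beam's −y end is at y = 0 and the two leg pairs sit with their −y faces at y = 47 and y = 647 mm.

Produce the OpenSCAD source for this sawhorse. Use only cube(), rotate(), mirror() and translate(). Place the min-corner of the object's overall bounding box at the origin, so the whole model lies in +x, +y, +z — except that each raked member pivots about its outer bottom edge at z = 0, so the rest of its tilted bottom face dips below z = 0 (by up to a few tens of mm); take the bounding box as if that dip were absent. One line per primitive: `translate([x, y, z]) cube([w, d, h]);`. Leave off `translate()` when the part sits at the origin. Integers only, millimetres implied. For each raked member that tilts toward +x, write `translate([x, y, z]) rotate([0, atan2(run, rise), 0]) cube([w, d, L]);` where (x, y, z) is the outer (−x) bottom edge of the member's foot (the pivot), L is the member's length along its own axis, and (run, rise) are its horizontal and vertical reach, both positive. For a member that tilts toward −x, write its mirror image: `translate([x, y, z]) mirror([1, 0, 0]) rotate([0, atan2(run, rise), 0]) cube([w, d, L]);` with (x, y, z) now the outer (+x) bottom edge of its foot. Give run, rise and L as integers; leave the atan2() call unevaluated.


translate([424, 0, 795]) cube([90, 735, 55]);
translate([0, 47, 0]) rotate([0, atan2(424, 795), 0]) cube([28, 41, 901]);
translate([938, 47, 0]) mirror([1, 0, 0]) rotate([0, atan2(424, 795), 0]) cube([28, 41, 901]);
translate([0, 647, 0]) rotate([0, atan2(424, 795), 0]) cube([28, 41, 901]);
translate([938, 647, 0]) mirror([1, 0, 0]) rotate([0, atan2(424, 795), 0]) cube([28, 41, 901]);


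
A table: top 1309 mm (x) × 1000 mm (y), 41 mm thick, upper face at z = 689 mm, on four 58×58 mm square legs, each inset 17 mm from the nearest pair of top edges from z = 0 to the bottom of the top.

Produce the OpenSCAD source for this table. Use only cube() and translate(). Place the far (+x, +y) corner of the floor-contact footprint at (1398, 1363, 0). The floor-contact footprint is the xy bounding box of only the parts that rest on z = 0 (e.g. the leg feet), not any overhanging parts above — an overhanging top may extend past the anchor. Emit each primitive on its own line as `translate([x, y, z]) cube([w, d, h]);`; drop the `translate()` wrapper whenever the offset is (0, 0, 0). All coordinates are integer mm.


translate([106, 380, 648]) cube([1309, 1000, 41]);
translate([123, 397, 0]) cube([58, 58, 648]);
translate([1340, 397, 0]) cube([58, 58, 648]);
translate([123, 1305, 0]) cube([58, 58, 648]);
translate([1340, 1305, 0]) cube([58, 58, 648]);


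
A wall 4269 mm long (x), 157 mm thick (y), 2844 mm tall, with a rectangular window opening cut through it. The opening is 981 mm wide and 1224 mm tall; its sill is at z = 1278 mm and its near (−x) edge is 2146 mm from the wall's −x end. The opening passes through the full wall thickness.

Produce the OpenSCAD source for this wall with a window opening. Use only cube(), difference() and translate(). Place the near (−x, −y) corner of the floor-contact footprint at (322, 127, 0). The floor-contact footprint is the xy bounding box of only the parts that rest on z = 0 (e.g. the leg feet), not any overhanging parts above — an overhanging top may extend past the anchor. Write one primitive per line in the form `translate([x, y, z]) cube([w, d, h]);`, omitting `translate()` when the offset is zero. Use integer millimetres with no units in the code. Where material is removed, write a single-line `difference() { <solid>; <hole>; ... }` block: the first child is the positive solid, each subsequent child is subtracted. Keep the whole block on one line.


difference() { translate([322, 127, 0]) cube([4269, 157, 2844]); translate([2468, 127, 1278]) cube([981, 157, 1224]); }


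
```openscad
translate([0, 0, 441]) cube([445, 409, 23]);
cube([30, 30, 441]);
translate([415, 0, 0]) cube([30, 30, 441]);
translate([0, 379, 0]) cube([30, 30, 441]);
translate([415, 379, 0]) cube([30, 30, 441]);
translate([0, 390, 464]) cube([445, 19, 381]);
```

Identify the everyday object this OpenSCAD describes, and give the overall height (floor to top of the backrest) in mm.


A chair. The overall height is 845 mm.

A slab on four corner posts with a tall panel at the back — a chair. The seat slab sits at z = 441 with thickness 23, and the 381 mm backrest starts at the seat top, so the overall height is 441 + 23 + 381 = 845 mm.


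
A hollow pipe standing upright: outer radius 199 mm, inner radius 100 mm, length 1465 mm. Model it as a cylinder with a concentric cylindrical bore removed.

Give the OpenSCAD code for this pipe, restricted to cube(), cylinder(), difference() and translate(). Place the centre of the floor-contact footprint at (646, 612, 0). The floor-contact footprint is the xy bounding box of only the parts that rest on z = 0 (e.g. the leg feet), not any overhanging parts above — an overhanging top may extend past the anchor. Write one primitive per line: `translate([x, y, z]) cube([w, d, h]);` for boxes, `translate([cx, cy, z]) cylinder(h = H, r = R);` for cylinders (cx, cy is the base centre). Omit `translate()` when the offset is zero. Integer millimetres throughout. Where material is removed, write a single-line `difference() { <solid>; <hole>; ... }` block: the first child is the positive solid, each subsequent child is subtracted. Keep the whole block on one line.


difference() { translate([646, 612, 0]) cylinder(h = 1465, r = 199); translate([646, 612, 0]) cylinder(h = 1465, r = 100); }


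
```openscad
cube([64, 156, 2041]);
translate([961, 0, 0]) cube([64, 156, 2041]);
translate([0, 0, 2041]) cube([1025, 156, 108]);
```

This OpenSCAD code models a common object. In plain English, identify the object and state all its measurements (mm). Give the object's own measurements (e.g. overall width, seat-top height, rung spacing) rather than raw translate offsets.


A door frame. The clear opening is 897 mm wide and 2041 mm high. Two 64 mm wide jambs, 156 mm deep, stand either side of the opening from the floor to the top of the opening. A 108 mm thick head sits across the top of both jambs, spanning the full outside width of the frame.


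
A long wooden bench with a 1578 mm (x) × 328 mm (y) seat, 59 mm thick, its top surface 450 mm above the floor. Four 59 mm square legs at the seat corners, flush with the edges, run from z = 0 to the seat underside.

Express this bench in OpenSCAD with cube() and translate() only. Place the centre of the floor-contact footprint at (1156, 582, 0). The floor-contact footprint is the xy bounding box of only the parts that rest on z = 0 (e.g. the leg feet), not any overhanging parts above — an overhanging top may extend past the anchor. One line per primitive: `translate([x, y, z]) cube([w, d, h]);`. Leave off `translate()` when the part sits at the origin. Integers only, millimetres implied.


// leg_h = 450 − 59 = 391
translate([367, 418, 391]) cube([1578, 328, 59]);
translate([367, 418, 0]) cube([59, 59, 391]);
translate([367, 687, 0]) cube([59, 59, 391]);
translate([1886, 418, 0]) cube([59, 59, 391]);
translate([1886, 687, 0]) cube([59, 59, 391]);


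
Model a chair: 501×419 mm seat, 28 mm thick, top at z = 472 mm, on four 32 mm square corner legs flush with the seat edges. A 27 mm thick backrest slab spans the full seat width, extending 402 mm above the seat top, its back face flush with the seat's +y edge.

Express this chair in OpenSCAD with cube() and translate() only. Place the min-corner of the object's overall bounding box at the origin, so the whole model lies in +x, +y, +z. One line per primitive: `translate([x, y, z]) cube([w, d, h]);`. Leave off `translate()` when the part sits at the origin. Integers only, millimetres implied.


translate([0, 0, 444]) cube([501, 419, 28]);
cube([32, 32, 444]);
translate([469, 0, 0]) cube([32, 32, 444]);
translate([0, 387, 0]) cube([32, 32, 444]);
translate([469, 387, 0]) cube([32, 32, 444]);
translate([0, 392, 472]) cube([501, 27, 402]);


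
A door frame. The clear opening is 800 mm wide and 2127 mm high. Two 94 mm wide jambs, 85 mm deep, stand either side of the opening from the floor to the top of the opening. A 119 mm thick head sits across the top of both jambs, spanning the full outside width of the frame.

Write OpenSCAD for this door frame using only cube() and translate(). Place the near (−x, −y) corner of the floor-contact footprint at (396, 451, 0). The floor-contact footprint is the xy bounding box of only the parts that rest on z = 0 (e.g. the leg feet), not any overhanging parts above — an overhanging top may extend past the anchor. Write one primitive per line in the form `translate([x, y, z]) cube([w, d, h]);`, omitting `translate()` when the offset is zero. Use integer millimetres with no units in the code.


translate([396, 451, 0]) cube([94, 85, 2127]);
translate([1290, 451, 0]) cube([94, 85, 2127]);
translate([396, 451, 2127]) cube([988, 85, 119]);


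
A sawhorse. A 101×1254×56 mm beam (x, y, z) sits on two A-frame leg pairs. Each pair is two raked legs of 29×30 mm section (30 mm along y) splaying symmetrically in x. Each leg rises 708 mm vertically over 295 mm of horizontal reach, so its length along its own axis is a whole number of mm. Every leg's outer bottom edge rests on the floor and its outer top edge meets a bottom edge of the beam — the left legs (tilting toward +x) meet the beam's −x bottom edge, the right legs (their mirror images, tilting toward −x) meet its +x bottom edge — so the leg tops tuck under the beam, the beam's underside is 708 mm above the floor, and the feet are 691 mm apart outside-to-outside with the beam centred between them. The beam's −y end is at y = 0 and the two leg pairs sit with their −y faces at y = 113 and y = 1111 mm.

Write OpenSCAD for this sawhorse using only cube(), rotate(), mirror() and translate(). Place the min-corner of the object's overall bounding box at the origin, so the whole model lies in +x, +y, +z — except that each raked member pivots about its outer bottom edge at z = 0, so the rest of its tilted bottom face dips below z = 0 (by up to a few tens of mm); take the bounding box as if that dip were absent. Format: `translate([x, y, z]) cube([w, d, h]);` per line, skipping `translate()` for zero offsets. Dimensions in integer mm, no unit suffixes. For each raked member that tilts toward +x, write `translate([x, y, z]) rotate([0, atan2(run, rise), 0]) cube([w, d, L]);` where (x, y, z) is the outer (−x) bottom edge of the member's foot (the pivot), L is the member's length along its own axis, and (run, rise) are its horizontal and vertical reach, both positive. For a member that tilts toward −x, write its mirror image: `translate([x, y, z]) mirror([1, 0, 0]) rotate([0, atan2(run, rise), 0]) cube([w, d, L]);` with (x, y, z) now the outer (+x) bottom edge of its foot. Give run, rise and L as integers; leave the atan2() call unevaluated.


// leg length = √(295² + 708²) = 767
// right-leg outer foot x = 2·295 + 101 = 691
// beam min-corner = (295, 0, 708)
translate([295, 0, 708]) cube([101, 1254, 56]);
translate([0, 113, 0]) rotate([0, atan2(295, 708), 0]) cube([29, 30, 767]);
translate([691, 113, 0]) mirror([1, 0, 0]) rotate([0, atan2(295, 708), 0]) cube([29, 30, 767]);
translate([0, 1111, 0]) rotate([0, atan2(295, 708), 0]) cube([29, 30, 767]);
translate([691, 1111, 0]) mirror([1, 0, 0]) rotate([0, atan2(295, 708), 0]) cube([29, 30, 767]);


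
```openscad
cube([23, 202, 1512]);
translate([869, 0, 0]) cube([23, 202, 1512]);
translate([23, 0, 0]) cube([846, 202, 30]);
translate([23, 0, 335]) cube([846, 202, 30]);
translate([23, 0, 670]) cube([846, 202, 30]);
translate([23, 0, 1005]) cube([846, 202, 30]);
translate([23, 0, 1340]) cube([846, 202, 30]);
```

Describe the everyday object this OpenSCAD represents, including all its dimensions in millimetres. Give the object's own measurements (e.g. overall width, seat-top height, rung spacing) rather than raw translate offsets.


An open bookshelf. Two side panels, each 23 mm thick, 202 mm deep and 1512 mm tall, stand 892 mm apart (outside-to-outside). Between them sit 5 shelves, each 30 mm thick and 202 mm deep, spanning the full gap between the sides. The bottom shelf rests on the floor (its underside at z = 0) and the clear gap between one shelf's top and the next shelf's underside is 305 mm.


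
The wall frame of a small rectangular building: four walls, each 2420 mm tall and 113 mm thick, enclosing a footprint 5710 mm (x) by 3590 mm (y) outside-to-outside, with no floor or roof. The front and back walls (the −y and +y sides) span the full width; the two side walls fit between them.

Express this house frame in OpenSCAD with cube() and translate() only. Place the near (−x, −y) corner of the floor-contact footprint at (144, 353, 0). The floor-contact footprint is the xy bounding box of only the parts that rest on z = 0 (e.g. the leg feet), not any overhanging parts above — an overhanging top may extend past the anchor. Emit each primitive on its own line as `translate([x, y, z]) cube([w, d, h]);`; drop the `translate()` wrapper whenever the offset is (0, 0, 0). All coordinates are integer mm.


translate([144, 353, 0]) cube([5710, 113, 2420]);
translate([144, 3830, 0]) cube([5710, 113, 2420]);
translate([144, 466, 0]) cube([113, 3364, 2420]);
translate([5741, 466, 0]) cube([113, 3364, 2420]);


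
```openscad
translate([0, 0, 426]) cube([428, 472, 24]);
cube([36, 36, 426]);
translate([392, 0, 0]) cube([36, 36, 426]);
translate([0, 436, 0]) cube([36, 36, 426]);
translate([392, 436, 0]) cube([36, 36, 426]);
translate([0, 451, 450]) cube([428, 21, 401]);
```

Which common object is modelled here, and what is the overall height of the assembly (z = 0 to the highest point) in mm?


A chair. The overall height is 851 mm.

A slab on four corner posts with a tall panel at the back — a chair. The seat slab sits at z = 426 with thickness 24, and the 401 mm backrest starts at the seat top, so the overall height is 426 + 24 + 401 = 851 mm.


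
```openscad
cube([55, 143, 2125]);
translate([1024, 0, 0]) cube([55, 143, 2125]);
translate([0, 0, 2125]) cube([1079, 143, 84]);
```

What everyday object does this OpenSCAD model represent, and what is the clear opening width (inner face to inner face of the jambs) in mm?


A door frame. The clear opening width is 969 mm.

Two 2125 mm tall posts with a header on top — a door frame. The left jamb is 55 mm wide at x = 0; the right jamb starts at x = 1024. The clear opening is 1024 − 55 = 969 mm.


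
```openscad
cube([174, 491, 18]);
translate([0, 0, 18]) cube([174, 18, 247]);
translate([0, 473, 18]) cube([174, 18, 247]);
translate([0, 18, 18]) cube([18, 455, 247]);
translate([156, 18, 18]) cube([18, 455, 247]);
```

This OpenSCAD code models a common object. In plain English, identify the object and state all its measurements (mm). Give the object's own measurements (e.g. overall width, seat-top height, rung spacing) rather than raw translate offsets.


An open-topped rectangular box: outside dimensions 174×491×265 mm, with a uniform wall and base thickness of 18 mm. The base is a full 174×491 slab on the floor; four walls sit on top of the base. The front and back walls (the −y and +y sides) span the full width; the two side walls fit between them.


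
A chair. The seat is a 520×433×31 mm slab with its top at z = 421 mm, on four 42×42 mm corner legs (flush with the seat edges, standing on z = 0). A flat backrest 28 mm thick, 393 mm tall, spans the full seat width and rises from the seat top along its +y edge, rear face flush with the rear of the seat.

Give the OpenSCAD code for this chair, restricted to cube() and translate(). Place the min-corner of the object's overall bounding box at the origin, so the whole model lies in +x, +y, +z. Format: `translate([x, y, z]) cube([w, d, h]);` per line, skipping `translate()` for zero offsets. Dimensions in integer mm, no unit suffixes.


translate([0, 0, 390]) cube([520, 433, 31]);
cube([42, 42, 390]);
translate([478, 0, 0]) cube([42, 42, 390]);
translate([0, 391, 0]) cube([42, 42, 390]);
translate([478, 391, 0]) cube([42, 42, 390]);
translate([0, 405, 421]) cube([520, 28, 393]);


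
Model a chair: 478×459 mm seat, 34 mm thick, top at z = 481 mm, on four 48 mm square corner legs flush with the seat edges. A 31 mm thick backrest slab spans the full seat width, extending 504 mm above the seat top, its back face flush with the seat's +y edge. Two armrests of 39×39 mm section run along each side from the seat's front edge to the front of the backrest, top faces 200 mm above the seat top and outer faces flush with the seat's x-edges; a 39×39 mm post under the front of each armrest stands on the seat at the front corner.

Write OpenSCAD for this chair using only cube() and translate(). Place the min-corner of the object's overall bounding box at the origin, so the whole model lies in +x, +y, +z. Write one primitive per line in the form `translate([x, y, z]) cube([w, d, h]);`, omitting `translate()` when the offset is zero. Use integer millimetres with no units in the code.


// leg_h = 481 - 34 = 447
// arm post h = 200 - 39 = 161
translate([0, 0, 447]) cube([478, 459, 34]);
cube([48, 48, 447]);
translate([430, 0, 0]) cube([48, 48, 447]);
translate([0, 411, 0]) cube([48, 48, 447]);
translate([430, 411, 0]) cube([48, 48, 447]);
translate([0, 428, 481]) cube([478, 31, 504]);
translate([0, 0, 642]) cube([39, 428, 39]);
translate([439, 0, 642]) cube([39, 428, 39]);
translate([0, 0, 481]) cube([39, 39, 161]);
translate([439, 0, 481]) cube([39, 39, 161]);
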